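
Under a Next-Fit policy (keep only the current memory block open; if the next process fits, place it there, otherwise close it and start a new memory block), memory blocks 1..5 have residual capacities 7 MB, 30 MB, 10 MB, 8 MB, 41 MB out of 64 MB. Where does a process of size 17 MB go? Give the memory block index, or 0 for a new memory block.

Next-Fit only looks at memory block 5, which has 41 MB free.
17 MB fits there.

5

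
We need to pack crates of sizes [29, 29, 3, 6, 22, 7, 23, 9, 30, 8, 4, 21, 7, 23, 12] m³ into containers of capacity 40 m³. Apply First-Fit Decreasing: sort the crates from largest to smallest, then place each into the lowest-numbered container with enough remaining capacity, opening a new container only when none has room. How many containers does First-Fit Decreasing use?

Sorted descending: 30, 29, 29, 23, 23, 22, 21, 12, 9, 8, 7, 7, 6, 4, 3.
Put 30 m³ in container 1; 10 m³ remain.
Put 29 m³ in container 2; 11 m³ remain.
Put 29 m³ in container 3; 11 m³ remain.
Put 23 m³ in container 4; 17 m³ remain.
Put 23 m³ in container 5; 17 m³ remain.
Put 22 m³ in container 6; 18 m³ remain.
Put 21 m³ in container 7; 19 m³ remain.
Put 12 m³ in container 4; 5 m³ remain.
Put 9 m³ in container 1; 1 m³ remain.
Put 8 m³ in container 2; 3 m³ remain.
Put 7 m³ in container 3; 4 m³ remain.
Put 7 m³ in container 5; 10 m³ remain.
Put 6 m³ in container 5; 4 m³ remain.
Put 4 m³ in container 3; 0 m³ remain.
Put 3 m³ in container 2; 0 m³ remain.

7 containers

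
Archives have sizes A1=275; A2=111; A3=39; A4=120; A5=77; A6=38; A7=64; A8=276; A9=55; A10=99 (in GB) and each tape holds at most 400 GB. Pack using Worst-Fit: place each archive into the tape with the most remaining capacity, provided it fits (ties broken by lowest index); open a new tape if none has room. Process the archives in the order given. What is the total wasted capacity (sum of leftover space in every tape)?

446

Put A1 (275 GB) in tape 1; 125 GB remain.
Put A2 (111 GB) in tape 1; 14 GB remain.
Put A3 (39 GB) in tape 2; 361 GB remain.
Put A4 (120 GB) in tape 2; 241 GB remain.
Put A5 (77 GB) in tape 2; 164 GB remain.
Put A6 (38 GB) in tape 2; 126 GB remain.
Put A7 (64 GB) in tape 2; 62 GB remain.
Put A8 (276 GB) in tape 3; 124 GB remain.
Put A9 (55 GB) in tape 3; 69 GB remain.
Put A10 (99 GB) in tape 4; 301 GB remain.
4 tapes × 400 GB = 1600 GB; used 1154 GB; unused 446 GB.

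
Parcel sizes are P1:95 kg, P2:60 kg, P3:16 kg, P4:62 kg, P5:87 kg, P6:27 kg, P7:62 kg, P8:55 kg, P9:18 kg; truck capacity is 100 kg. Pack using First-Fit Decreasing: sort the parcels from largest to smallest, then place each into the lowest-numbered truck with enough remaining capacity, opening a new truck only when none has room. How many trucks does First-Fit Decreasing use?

6

Sorted descending: 95, 87, 62, 62, 60, 55, 27, 18, 16.
truck 1: place 95 kg, 5 kg left
truck 2: place 87 kg, 13 kg left
truck 3: place 62 kg, 38 kg left
truck 4: place 62 kg, 38 kg left
truck 5: place 60 kg, 40 kg left
truck 6: place 55 kg, 45 kg left
truck 3: place 27 kg, 11 kg left
truck 4: place 18 kg, 20 kg left
truck 4: place 16 kg, 4 kg left
Final trucks: [95] [87] [62,27] [62,18,16] [60] [55].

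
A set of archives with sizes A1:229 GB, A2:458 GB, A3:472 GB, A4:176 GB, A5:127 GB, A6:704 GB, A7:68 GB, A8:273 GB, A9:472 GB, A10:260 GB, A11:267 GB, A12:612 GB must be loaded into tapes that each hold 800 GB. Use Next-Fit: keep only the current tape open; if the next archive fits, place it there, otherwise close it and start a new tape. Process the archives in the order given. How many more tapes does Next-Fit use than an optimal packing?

0

Next-Fit: [229,458] [472,176,127] [704,68] [273,472] [260,267] [612] → 6 tapes.
Total size 4118 GB; any packing needs at least ⌈4118/800⌉ = 6 tapes.
So 6 is already optimal.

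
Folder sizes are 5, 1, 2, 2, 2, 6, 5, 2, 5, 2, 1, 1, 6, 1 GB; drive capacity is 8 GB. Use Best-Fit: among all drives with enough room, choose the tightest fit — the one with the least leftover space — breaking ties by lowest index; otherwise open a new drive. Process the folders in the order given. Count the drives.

6 drives

drive 1: place 5 GB, 3 GB left
drive 1: place 1 GB, 2 GB left
drive 1: place 2 GB, 0 GB left
drive 2: place 2 GB, 6 GB left
drive 2: place 2 GB, 4 GB left
drive 3: place 6 GB, 2 GB left
drive 4: place 5 GB, 3 GB left
drive 3: place 2 GB, 0 GB left
drive 5: place 5 GB, 3 GB left
drive 4: place 2 GB, 1 GB left
drive 4: place 1 GB, 0 GB left
drive 5: place 1 GB, 2 GB left
drive 6: place 6 GB, 2 GB left
drive 5: place 1 GB, 1 GB left
Final drives: [5,1,2] [2,2] [6,2] [5,2,1] [5,1,1] [6].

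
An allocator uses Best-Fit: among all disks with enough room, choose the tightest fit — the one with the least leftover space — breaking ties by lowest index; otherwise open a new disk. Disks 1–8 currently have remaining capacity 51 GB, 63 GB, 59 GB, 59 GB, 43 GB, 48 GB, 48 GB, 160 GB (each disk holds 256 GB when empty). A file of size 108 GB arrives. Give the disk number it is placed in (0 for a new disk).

8

Disks with room: disk 8 (160 GB).
Tightest fit is disk 8 with 160 GB free.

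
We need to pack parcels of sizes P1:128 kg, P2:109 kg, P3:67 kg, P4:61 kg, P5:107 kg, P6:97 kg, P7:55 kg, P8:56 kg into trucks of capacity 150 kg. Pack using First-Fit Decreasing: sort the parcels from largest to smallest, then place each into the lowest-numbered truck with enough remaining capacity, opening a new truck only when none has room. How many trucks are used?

6

Sorted descending: 128, 109, 107, 97, 67, 61, 56, 55.
128 kg → truck 1 (remaining 22 kg)
109 kg → truck 2 (remaining 41 kg)
107 kg → truck 3 (remaining 43 kg)
97 kg → truck 4 (remaining 53 kg)
67 kg → truck 5 (remaining 83 kg)
61 kg → truck 5 (remaining 22 kg)
56 kg → truck 6 (remaining 94 kg)
55 kg → truck 6 (remaining 39 kg)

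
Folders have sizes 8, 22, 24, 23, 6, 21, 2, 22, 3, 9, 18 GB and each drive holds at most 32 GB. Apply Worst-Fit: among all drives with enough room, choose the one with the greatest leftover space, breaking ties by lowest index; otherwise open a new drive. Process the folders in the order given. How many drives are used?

Put 8 GB in drive 1; 24 GB remain.
Put 22 GB in drive 1; 2 GB remain.
Put 24 GB in drive 2; 8 GB remain.
Put 23 GB in drive 3; 9 GB remain.
Put 6 GB in drive 3; 3 GB remain.
Put 21 GB in drive 4; 11 GB remain.
Put 2 GB in drive 4; 9 GB remain.
Put 22 GB in drive 5; 10 GB remain.
Put 3 GB in drive 5; 7 GB remain.
Put 9 GB in drive 4; 0 GB remain.
Put 18 GB in drive 6; 14 GB remain.

6 drives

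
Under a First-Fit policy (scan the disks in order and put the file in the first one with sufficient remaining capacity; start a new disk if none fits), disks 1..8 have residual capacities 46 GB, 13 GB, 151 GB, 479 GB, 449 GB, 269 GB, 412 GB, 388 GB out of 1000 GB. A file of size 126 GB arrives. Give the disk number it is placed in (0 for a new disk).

3

Disks with room: disk 3 (151 GB), disk 4 (479 GB), disk 5 (449 GB), disk 6 (269 GB), disk 7 (412 GB), disk 8 (388 GB).
The first with room is disk 3.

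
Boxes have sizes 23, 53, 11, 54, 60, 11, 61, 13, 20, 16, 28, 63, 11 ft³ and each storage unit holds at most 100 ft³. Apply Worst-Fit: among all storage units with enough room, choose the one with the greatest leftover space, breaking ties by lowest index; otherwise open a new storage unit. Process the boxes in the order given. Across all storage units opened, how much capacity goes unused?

23 ft³ → storage unit 1 (remaining 77 ft³)
53 ft³ → storage unit 1 (remaining 24 ft³)
11 ft³ → storage unit 1 (remaining 13 ft³)
54 ft³ → storage unit 2 (remaining 46 ft³)
60 ft³ → storage unit 3 (remaining 40 ft³)
11 ft³ → storage unit 2 (remaining 35 ft³)
61 ft³ → storage unit 4 (remaining 39 ft³)
13 ft³ → storage unit 3 (remaining 27 ft³)
20 ft³ → storage unit 4 (remaining 19 ft³)
16 ft³ → storage unit 2 (remaining 19 ft³)
28 ft³ → storage unit 5 (remaining 72 ft³)
63 ft³ → storage unit 5 (remaining 9 ft³)
11 ft³ → storage unit 3 (remaining 16 ft³)
5 storage units × 100 ft³ = 500 ft³; used 424 ft³; unused 76 ft³.

76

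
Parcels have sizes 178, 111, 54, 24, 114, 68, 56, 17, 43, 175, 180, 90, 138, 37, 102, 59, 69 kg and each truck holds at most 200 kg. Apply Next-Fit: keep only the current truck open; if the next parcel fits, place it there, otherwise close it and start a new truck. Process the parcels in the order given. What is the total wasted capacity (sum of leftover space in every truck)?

Put 178 kg in truck 1; 22 kg remain.
Put 111 kg in truck 2; 89 kg remain.
Put 54 kg in truck 2; 35 kg remain.
Put 24 kg in truck 2; 11 kg remain.
Put 114 kg in truck 3; 86 kg remain.
Put 68 kg in truck 3; 18 kg remain.
Put 56 kg in truck 4; 144 kg remain.
Put 17 kg in truck 4; 127 kg remain.
Put 43 kg in truck 4; 84 kg remain.
Put 175 kg in truck 5; 25 kg remain.
Put 180 kg in truck 6; 20 kg remain.
Put 90 kg in truck 7; 110 kg remain.
Put 138 kg in truck 8; 62 kg remain.
Put 37 kg in truck 8; 25 kg remain.
Put 102 kg in truck 9; 98 kg remain.
Put 59 kg in truck 9; 39 kg remain.
Put 69 kg in truck 10; 131 kg remain.
10 trucks × 200 kg = 2000 kg; used 1515 kg; unused 485 kg.

485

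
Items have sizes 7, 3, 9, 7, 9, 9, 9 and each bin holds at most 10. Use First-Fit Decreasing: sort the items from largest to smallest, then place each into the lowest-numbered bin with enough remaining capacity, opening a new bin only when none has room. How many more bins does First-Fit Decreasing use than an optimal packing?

0

First-Fit Decreasing: [9] [9] [9] [9] [7,3] [7] → 6 bins.
Total size 53; any packing needs at least ⌈53/10⌉ = 6 bins.
So 6 is already optimal.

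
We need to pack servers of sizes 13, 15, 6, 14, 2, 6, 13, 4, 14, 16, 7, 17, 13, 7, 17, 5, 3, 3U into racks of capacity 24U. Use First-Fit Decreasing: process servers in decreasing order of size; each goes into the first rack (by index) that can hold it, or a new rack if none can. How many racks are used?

Sorted descending: 17, 17, 16, 15, 14, 14, 13, 13, 13, 7, 7, 6, 6, 5, 4, 3, 3, 2.
rack 1: place 17U, 7U left
rack 2: place 17U, 7U left
rack 3: place 16U, 8U left
rack 4: place 15U, 9U left
rack 5: place 14U, 10U left
rack 6: place 14U, 10U left
rack 7: place 13U, 11U left
rack 8: place 13U, 11U left
rack 9: place 13U, 11U left
rack 1: place 7U, 0U left
rack 2: place 7U, 0U left
rack 3: place 6U, 2U left
rack 4: place 6U, 3U left
rack 5: place 5U, 5U left
rack 5: place 4U, 1U left
rack 4: place 3U, 0U left
rack 6: place 3U, 7U left
rack 3: place 2U, 0U left
Final racks: [17,7] [17,7] [16,6,2] [15,6,3] [14,5,4] [14,3] [13] [13] [13].

9 racks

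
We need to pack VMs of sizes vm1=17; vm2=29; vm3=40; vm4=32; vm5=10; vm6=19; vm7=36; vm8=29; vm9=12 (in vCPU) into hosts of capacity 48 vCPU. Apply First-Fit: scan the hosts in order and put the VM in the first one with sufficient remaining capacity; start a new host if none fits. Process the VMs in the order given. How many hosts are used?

5

host 1: place vm1 (17 vCPU), 31 vCPU left
host 1: place vm2 (29 vCPU), 2 vCPU left
host 2: place vm3 (40 vCPU), 8 vCPU left
host 3: place vm4 (32 vCPU), 16 vCPU left
host 3: place vm5 (10 vCPU), 6 vCPU left
host 4: place vm6 (19 vCPU), 29 vCPU left
host 5: place vm7 (36 vCPU), 12 vCPU left
host 4: place vm8 (29 vCPU), 0 vCPU left
host 5: place vm9 (12 vCPU), 0 vCPU left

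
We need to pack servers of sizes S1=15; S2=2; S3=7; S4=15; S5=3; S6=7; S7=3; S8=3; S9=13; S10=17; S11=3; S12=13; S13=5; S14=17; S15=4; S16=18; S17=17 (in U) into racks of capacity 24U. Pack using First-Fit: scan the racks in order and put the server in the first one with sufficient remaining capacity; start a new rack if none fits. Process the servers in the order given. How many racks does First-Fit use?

S1 (15U) → rack 1 (remaining 9U)
S2 (2U) → rack 1 (remaining 7U)
S3 (7U) → rack 1 (remaining 0U)
S4 (15U) → rack 2 (remaining 9U)
S5 (3U) → rack 2 (remaining 6U)
S6 (7U) → rack 3 (remaining 17U)
S7 (3U) → rack 2 (remaining 3U)
S8 (3U) → rack 2 (remaining 0U)
S9 (13U) → rack 3 (remaining 4U)
S10 (17U) → rack 4 (remaining 7U)
S11 (3U) → rack 3 (remaining 1U)
S12 (13U) → rack 5 (remaining 11U)
S13 (5U) → rack 4 (remaining 2U)
S14 (17U) → rack 6 (remaining 7U)
S15 (4U) → rack 5 (remaining 7U)
S16 (18U) → rack 7 (remaining 6U)
S17 (17U) → rack 8 (remaining 7U)

8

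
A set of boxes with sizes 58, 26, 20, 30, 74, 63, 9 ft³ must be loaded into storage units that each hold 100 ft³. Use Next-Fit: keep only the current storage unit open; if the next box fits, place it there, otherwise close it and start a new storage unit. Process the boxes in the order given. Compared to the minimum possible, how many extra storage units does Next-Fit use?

1

Next-Fit: [58,26] [20,30] [74] [63,9] → 4 storage units.
Total size 280 ft³; any packing needs at least ⌈280/100⌉ = 3 storage units.
An optimal packing achieves that bound: [74,26] [63,30] [58,20,9] → 3 storage units.
Excess: 4 − 3 = 1.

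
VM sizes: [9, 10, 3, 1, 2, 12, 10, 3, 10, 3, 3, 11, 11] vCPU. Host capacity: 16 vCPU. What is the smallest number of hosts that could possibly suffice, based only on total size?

Total size = 9 + 10 + 3 + 1 + 2 + 12 + 10 + 3 + 10 + 3 + 3 + 11 + 11 = 88 vCPU.
⌈88 / 16⌉ = 6.

6 hosts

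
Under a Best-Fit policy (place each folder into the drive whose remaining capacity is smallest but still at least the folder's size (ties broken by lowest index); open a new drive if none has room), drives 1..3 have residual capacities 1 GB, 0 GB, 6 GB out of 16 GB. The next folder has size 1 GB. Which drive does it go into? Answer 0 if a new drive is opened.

1

Drives with room: drive 1 (1 GB), drive 3 (6 GB).
Tightest fit is drive 1 with 1 GB free.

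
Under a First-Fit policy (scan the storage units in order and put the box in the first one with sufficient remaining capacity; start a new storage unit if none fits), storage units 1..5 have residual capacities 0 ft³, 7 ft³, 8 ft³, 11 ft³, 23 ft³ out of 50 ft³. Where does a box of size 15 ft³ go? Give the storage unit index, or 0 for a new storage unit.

Storage units with room: storage unit 5 (23 ft³).
The first with room is storage unit 5.

5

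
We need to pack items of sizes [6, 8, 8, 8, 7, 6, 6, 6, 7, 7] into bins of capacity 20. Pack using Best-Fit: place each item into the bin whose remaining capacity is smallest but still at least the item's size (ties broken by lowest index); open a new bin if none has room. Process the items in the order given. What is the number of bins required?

4 bins

bin 1: place 6, 14 left
bin 1: place 8, 6 left
bin 2: place 8, 12 left
bin 2: place 8, 4 left
bin 3: place 7, 13 left
bin 1: place 6, 0 left
bin 3: place 6, 7 left
bin 3: place 6, 1 left
bin 4: place 7, 13 left
bin 4: place 7, 6 left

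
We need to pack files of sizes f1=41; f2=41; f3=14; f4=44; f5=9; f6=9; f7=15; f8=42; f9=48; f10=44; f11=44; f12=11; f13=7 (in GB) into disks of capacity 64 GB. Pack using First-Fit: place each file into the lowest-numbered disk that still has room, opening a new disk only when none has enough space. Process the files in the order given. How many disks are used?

7

Put f1 (41 GB) in disk 1; 23 GB remain.
Put f2 (41 GB) in disk 2; 23 GB remain.
Put f3 (14 GB) in disk 1; 9 GB remain.
Put f4 (44 GB) in disk 3; 20 GB remain.
Put f5 (9 GB) in disk 1; 0 GB remain.
Put f6 (9 GB) in disk 2; 14 GB remain.
Put f7 (15 GB) in disk 3; 5 GB remain.
Put f8 (42 GB) in disk 4; 22 GB remain.
Put f9 (48 GB) in disk 5; 16 GB remain.
Put f10 (44 GB) in disk 6; 20 GB remain.
Put f11 (44 GB) in disk 7; 20 GB remain.
Put f12 (11 GB) in disk 2; 3 GB remain.
Put f13 (7 GB) in disk 4; 15 GB remain.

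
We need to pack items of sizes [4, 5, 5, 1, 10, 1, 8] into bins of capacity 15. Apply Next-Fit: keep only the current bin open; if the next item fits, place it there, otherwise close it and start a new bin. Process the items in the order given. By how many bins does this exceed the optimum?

Next-Fit: [4,5,5,1] [10,1] [8] → 3 bins.
Total size 34; any packing needs at least ⌈34/15⌉ = 3 bins.
So 3 is already optimal.

0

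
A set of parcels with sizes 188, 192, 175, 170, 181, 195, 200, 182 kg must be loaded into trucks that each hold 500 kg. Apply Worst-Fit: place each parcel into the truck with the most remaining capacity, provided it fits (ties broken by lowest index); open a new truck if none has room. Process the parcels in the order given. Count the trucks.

4

truck 1: place 188 kg, 312 kg left
truck 1: place 192 kg, 120 kg left
truck 2: place 175 kg, 325 kg left
truck 2: place 170 kg, 155 kg left
truck 3: place 181 kg, 319 kg left
truck 3: place 195 kg, 124 kg left
truck 4: place 200 kg, 300 kg left
truck 4: place 182 kg, 118 kg left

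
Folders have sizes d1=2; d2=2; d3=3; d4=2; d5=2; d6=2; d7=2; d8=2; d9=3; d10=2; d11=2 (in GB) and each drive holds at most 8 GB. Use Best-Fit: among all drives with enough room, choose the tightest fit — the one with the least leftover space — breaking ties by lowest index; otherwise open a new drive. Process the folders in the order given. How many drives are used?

Put d1 (2 GB) in drive 1; 6 GB remain.
Put d2 (2 GB) in drive 1; 4 GB remain.
Put d3 (3 GB) in drive 1; 1 GB remain.
Put d4 (2 GB) in drive 2; 6 GB remain.
Put d5 (2 GB) in drive 2; 4 GB remain.
Put d6 (2 GB) in drive 2; 2 GB remain.
Put d7 (2 GB) in drive 2; 0 GB remain.
Put d8 (2 GB) in drive 3; 6 GB remain.
Put d9 (3 GB) in drive 3; 3 GB remain.
Put d10 (2 GB) in drive 3; 1 GB remain.
Put d11 (2 GB) in drive 4; 6 GB remain.
Final drives: [2,2,3] [2,2,2,2] [2,3,2] [2].

4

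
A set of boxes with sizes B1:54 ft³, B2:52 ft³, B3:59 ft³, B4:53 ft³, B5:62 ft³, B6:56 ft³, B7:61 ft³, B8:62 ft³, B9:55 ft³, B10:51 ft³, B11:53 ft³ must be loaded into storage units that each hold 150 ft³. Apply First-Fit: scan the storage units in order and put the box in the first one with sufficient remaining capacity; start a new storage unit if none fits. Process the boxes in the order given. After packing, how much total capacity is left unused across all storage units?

storage unit 1: place B1 (54 ft³), 96 ft³ left
storage unit 1: place B2 (52 ft³), 44 ft³ left
storage unit 2: place B3 (59 ft³), 91 ft³ left
storage unit 2: place B4 (53 ft³), 38 ft³ left
storage unit 3: place B5 (62 ft³), 88 ft³ left
storage unit 3: place B6 (56 ft³), 32 ft³ left
storage unit 4: place B7 (61 ft³), 89 ft³ left
storage unit 4: place B8 (62 ft³), 27 ft³ left
storage unit 5: place B9 (55 ft³), 95 ft³ left
storage unit 5: place B10 (51 ft³), 44 ft³ left
storage unit 6: place B11 (53 ft³), 97 ft³ left
6 storage units × 150 ft³ = 900 ft³; used 618 ft³; unused 282 ft³.

282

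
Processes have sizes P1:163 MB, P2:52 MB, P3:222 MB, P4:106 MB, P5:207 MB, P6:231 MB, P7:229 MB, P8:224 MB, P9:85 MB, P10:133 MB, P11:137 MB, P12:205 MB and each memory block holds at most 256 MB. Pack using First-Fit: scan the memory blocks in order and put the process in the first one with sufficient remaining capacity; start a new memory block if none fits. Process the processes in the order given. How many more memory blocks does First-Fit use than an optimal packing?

1

First-Fit: [163,52] [222] [106,85] [207] [231] [229] [224] [133] [137] [205] → 10 memory blocks.
9 processes exceed 128 MB (half the capacity), and no two of those can share a memory block, so at least 9 memory blocks are needed.
An optimal packing achieves that bound: [231] [229] [224] [222] [207] [205] [163,85] [137,106] [133,52] → 9 memory blocks.
Excess: 10 − 9 = 1.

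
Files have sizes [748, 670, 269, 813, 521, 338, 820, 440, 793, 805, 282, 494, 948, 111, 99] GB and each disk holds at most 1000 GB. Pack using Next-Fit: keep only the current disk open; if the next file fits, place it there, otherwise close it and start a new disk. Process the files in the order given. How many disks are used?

11 disks

Put 748 GB in disk 1; 252 GB remain.
Put 670 GB in disk 2; 330 GB remain.
Put 269 GB in disk 2; 61 GB remain.
Put 813 GB in disk 3; 187 GB remain.
Put 521 GB in disk 4; 479 GB remain.
Put 338 GB in disk 4; 141 GB remain.
Put 820 GB in disk 5; 180 GB remain.
Put 440 GB in disk 6; 560 GB remain.
Put 793 GB in disk 7; 207 GB remain.
Put 805 GB in disk 8; 195 GB remain.
Put 282 GB in disk 9; 718 GB remain.
Put 494 GB in disk 9; 224 GB remain.
Put 948 GB in disk 10; 52 GB remain.
Put 111 GB in disk 11; 889 GB remain.
Put 99 GB in disk 11; 790 GB remain.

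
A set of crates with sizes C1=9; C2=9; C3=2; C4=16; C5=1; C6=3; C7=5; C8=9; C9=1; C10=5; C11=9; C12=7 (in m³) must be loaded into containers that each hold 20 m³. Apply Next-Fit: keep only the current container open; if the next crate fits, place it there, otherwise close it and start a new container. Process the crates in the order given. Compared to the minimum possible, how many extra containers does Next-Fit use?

0

Next-Fit: [9,9,2] [16,1,3] [5,9,1,5] [9,7] → 4 containers.
Total size 76 m³; any packing needs at least ⌈76/20⌉ = 4 containers.
So 4 is already optimal.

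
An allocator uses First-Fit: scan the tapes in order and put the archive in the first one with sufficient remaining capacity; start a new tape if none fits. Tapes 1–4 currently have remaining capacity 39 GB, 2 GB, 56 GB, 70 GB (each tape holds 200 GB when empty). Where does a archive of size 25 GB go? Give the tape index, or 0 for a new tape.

1

Tapes with room: tape 1 (39 GB), tape 3 (56 GB), tape 4 (70 GB).
The first with room is tape 1.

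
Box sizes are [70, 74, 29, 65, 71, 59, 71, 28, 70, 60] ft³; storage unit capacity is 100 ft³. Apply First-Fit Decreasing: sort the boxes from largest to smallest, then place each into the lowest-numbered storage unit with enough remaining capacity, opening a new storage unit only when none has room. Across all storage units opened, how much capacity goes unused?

Sorted descending: 74, 71, 71, 70, 70, 65, 60, 59, 29, 28.
Put 74 ft³ in storage unit 1; 26 ft³ remain.
Put 71 ft³ in storage unit 2; 29 ft³ remain.
Put 71 ft³ in storage unit 3; 29 ft³ remain.
Put 70 ft³ in storage unit 4; 30 ft³ remain.
Put 70 ft³ in storage unit 5; 30 ft³ remain.
Put 65 ft³ in storage unit 6; 35 ft³ remain.
Put 60 ft³ in storage unit 7; 40 ft³ remain.
Put 59 ft³ in storage unit 8; 41 ft³ remain.
Put 29 ft³ in storage unit 2; 0 ft³ remain.
Put 28 ft³ in storage unit 3; 1 ft³ remain.
8 storage units × 100 ft³ = 800 ft³; used 597 ft³; unused 203 ft³.

203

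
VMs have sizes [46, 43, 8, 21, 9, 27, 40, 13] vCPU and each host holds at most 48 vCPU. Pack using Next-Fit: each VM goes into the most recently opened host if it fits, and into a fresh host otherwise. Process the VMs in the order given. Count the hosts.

Put 46 vCPU in host 1; 2 vCPU remain.
Put 43 vCPU in host 2; 5 vCPU remain.
Put 8 vCPU in host 3; 40 vCPU remain.
Put 21 vCPU in host 3; 19 vCPU remain.
Put 9 vCPU in host 3; 10 vCPU remain.
Put 27 vCPU in host 4; 21 vCPU remain.
Put 40 vCPU in host 5; 8 vCPU remain.
Put 13 vCPU in host 6; 35 vCPU remain.

6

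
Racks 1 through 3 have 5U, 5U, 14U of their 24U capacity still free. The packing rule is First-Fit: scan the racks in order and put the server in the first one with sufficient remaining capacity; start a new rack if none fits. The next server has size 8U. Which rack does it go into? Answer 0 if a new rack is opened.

Racks with room: rack 3 (14U).
The first with room is rack 3.

3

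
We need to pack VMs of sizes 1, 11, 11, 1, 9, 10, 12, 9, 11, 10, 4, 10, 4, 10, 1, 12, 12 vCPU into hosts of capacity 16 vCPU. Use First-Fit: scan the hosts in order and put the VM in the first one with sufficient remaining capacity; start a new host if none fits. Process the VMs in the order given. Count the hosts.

Put 1 vCPU in host 1; 15 vCPU remain.
Put 11 vCPU in host 1; 4 vCPU remain.
Put 11 vCPU in host 2; 5 vCPU remain.
Put 1 vCPU in host 1; 3 vCPU remain.
Put 9 vCPU in host 3; 7 vCPU remain.
Put 10 vCPU in host 4; 6 vCPU remain.
Put 12 vCPU in host 5; 4 vCPU remain.
Put 9 vCPU in host 6; 7 vCPU remain.
Put 11 vCPU in host 7; 5 vCPU remain.
Put 10 vCPU in host 8; 6 vCPU remain.
Put 4 vCPU in host 2; 1 vCPU remain.
Put 10 vCPU in host 9; 6 vCPU remain.
Put 4 vCPU in host 3; 3 vCPU remain.
Put 10 vCPU in host 10; 6 vCPU remain.
Put 1 vCPU in host 1; 2 vCPU remain.
Put 12 vCPU in host 11; 4 vCPU remain.
Put 12 vCPU in host 12; 4 vCPU remain.

12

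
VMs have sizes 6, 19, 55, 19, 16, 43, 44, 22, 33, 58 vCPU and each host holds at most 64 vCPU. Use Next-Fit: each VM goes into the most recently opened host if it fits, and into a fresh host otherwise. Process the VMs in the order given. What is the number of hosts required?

host 1: place 6 vCPU, 58 vCPU left
host 1: place 19 vCPU, 39 vCPU left
host 2: place 55 vCPU, 9 vCPU left
host 3: place 19 vCPU, 45 vCPU left
host 3: place 16 vCPU, 29 vCPU left
host 4: place 43 vCPU, 21 vCPU left
host 5: place 44 vCPU, 20 vCPU left
host 6: place 22 vCPU, 42 vCPU left
host 6: place 33 vCPU, 9 vCPU left
host 7: place 58 vCPU, 6 vCPU left

7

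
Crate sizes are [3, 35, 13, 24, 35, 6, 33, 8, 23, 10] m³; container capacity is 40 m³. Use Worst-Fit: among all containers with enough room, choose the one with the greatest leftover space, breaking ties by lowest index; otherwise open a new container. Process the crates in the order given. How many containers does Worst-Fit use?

3 m³ → container 1 (remaining 37 m³)
35 m³ → container 1 (remaining 2 m³)
13 m³ → container 2 (remaining 27 m³)
24 m³ → container 2 (remaining 3 m³)
35 m³ → container 3 (remaining 5 m³)
6 m³ → container 4 (remaining 34 m³)
33 m³ → container 4 (remaining 1 m³)
8 m³ → container 5 (remaining 32 m³)
23 m³ → container 5 (remaining 9 m³)
10 m³ → container 6 (remaining 30 m³)
Final containers: [3,35] [13,24] [35] [6,33] [8,23] [10].

6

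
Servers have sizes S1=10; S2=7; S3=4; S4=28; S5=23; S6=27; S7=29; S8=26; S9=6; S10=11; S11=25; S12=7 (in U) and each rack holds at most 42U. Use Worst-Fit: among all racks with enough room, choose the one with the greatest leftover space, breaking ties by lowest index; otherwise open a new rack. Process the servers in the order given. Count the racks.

7

S1 (10U) → rack 1 (remaining 32U)
S2 (7U) → rack 1 (remaining 25U)
S3 (4U) → rack 1 (remaining 21U)
S4 (28U) → rack 2 (remaining 14U)
S5 (23U) → rack 3 (remaining 19U)
S6 (27U) → rack 4 (remaining 15U)
S7 (29U) → rack 5 (remaining 13U)
S8 (26U) → rack 6 (remaining 16U)
S9 (6U) → rack 1 (remaining 15U)
S10 (11U) → rack 3 (remaining 8U)
S11 (25U) → rack 7 (remaining 17U)
S12 (7U) → rack 7 (remaining 10U)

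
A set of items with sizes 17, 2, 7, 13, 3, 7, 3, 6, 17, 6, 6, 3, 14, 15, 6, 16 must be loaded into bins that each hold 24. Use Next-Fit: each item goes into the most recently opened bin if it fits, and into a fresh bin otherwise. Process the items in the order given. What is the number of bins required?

17 → bin 1 (remaining 7)
2 → bin 1 (remaining 5)
7 → bin 2 (remaining 17)
13 → bin 2 (remaining 4)
3 → bin 2 (remaining 1)
7 → bin 3 (remaining 17)
3 → bin 3 (remaining 14)
6 → bin 3 (remaining 8)
17 → bin 4 (remaining 7)
6 → bin 4 (remaining 1)
6 → bin 5 (remaining 18)
3 → bin 5 (remaining 15)
14 → bin 5 (remaining 1)
15 → bin 6 (remaining 9)
6 → bin 6 (remaining 3)
16 → bin 7 (remaining 8)
Final bins: [17,2] [7,13,3] [7,3,6] [17,6] [6,3,14] [15,6] [16].

7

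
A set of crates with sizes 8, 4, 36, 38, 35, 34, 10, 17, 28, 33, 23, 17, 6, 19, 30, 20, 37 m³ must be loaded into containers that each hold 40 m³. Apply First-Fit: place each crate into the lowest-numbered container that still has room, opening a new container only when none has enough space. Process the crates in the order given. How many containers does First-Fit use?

8 m³ → container 1 (remaining 32 m³)
4 m³ → container 1 (remaining 28 m³)
36 m³ → container 2 (remaining 4 m³)
38 m³ → container 3 (remaining 2 m³)
35 m³ → container 4 (remaining 5 m³)
34 m³ → container 5 (remaining 6 m³)
10 m³ → container 1 (remaining 18 m³)
17 m³ → container 1 (remaining 1 m³)
28 m³ → container 6 (remaining 12 m³)
33 m³ → container 7 (remaining 7 m³)
23 m³ → container 8 (remaining 17 m³)
17 m³ → container 8 (remaining 0 m³)
6 m³ → container 5 (remaining 0 m³)
19 m³ → container 9 (remaining 21 m³)
30 m³ → container 10 (remaining 10 m³)
20 m³ → container 9 (remaining 1 m³)
37 m³ → container 11 (remaining 3 m³)
Final containers: [8,4,10,17] [36] [38] [35] [34,6] [28] [33] [23,17] [19,20] [30] [37].

11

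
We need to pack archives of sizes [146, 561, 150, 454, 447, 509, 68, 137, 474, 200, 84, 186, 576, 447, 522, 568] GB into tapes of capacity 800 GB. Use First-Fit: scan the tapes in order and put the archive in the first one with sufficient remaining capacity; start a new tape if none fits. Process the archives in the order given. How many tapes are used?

Put 146 GB in tape 1; 654 GB remain.
Put 561 GB in tape 1; 93 GB remain.
Put 150 GB in tape 2; 650 GB remain.
Put 454 GB in tape 2; 196 GB remain.
Put 447 GB in tape 3; 353 GB remain.
Put 509 GB in tape 4; 291 GB remain.
Put 68 GB in tape 1; 25 GB remain.
Put 137 GB in tape 2; 59 GB remain.
Put 474 GB in tape 5; 326 GB remain.
Put 200 GB in tape 3; 153 GB remain.
Put 84 GB in tape 3; 69 GB remain.
Put 186 GB in tape 4; 105 GB remain.
Put 576 GB in tape 6; 224 GB remain.
Put 447 GB in tape 7; 353 GB remain.
Put 522 GB in tape 8; 278 GB remain.
Put 568 GB in tape 9; 232 GB remain.

9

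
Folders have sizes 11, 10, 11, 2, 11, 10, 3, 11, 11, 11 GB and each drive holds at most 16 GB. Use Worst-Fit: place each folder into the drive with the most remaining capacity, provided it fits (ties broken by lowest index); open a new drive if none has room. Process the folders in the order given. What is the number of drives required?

8

11 GB → drive 1 (remaining 5 GB)
10 GB → drive 2 (remaining 6 GB)
11 GB → drive 3 (remaining 5 GB)
2 GB → drive 2 (remaining 4 GB)
11 GB → drive 4 (remaining 5 GB)
10 GB → drive 5 (remaining 6 GB)
3 GB → drive 5 (remaining 3 GB)
11 GB → drive 6 (remaining 5 GB)
11 GB → drive 7 (remaining 5 GB)
11 GB → drive 8 (remaining 5 GB)
Final drives: [11] [10,2] [11] [11] [10,3] [11] [11] [11].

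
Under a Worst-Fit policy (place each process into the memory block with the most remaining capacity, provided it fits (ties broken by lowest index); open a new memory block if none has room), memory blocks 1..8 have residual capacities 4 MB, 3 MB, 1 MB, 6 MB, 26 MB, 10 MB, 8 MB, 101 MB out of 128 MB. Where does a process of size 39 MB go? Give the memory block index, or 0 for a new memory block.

8

Memory blocks with room: memory block 8 (101 MB).
Most room is memory block 8 with 101 MB free.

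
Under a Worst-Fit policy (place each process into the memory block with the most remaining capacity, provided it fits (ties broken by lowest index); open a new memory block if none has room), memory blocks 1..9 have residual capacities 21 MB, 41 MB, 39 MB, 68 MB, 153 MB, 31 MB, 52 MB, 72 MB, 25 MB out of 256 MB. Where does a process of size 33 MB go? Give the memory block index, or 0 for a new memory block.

5

Memory blocks with room: memory block 2 (41 MB), memory block 3 (39 MB), memory block 4 (68 MB), memory block 5 (153 MB), memory block 7 (52 MB), memory block 8 (72 MB).
Most room is memory block 5 with 153 MB free.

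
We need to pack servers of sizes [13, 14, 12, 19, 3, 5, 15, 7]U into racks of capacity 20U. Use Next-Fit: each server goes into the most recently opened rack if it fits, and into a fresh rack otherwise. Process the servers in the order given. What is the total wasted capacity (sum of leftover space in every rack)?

rack 1: place 13U, 7U left
rack 2: place 14U, 6U left
rack 3: place 12U, 8U left
rack 4: place 19U, 1U left
rack 5: place 3U, 17U left
rack 5: place 5U, 12U left
rack 6: place 15U, 5U left
rack 7: place 7U, 13U left
7 racks × 20U = 140U; used 88U; unused 52U.

52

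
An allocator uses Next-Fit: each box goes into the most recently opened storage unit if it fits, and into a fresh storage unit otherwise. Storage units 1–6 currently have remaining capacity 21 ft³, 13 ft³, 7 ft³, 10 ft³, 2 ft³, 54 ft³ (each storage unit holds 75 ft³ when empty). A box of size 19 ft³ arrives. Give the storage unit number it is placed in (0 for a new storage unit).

6

Next-Fit only looks at storage unit 6, which has 54 ft³ free.
19 ft³ fits there.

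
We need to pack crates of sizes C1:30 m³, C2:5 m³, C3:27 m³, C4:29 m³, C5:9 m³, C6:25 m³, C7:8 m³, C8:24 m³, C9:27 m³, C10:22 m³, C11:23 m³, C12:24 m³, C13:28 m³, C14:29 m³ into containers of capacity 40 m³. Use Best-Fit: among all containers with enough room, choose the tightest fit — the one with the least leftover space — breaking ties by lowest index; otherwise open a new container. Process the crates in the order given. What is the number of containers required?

container 1: place C1 (30 m³), 10 m³ left
container 1: place C2 (5 m³), 5 m³ left
container 2: place C3 (27 m³), 13 m³ left
container 3: place C4 (29 m³), 11 m³ left
container 3: place C5 (9 m³), 2 m³ left
container 4: place C6 (25 m³), 15 m³ left
container 2: place C7 (8 m³), 5 m³ left
container 5: place C8 (24 m³), 16 m³ left
container 6: place C9 (27 m³), 13 m³ left
container 7: place C10 (22 m³), 18 m³ left
container 8: place C11 (23 m³), 17 m³ left
container 9: place C12 (24 m³), 16 m³ left
container 10: place C13 (28 m³), 12 m³ left
container 11: place C14 (29 m³), 11 m³ left

11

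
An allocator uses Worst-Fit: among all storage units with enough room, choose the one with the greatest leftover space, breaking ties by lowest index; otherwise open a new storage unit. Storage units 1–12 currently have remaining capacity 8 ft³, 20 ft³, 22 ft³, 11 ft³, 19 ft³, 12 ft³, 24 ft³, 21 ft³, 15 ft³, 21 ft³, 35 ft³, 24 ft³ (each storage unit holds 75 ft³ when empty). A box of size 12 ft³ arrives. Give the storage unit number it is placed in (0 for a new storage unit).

11

Storage units with room: storage unit 2 (20 ft³), storage unit 3 (22 ft³), storage unit 5 (19 ft³), storage unit 6 (12 ft³), storage unit 7 (24 ft³), storage unit 8 (21 ft³), storage unit 9 (15 ft³), storage unit 10 (21 ft³), storage unit 11 (35 ft³), storage unit 12 (24 ft³).
Most room is storage unit 11 with 35 ft³ free.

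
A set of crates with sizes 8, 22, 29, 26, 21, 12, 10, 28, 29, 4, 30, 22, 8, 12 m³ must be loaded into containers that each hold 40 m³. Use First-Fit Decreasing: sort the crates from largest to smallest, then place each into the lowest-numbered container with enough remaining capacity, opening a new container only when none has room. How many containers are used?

8

Sorted descending: 30, 29, 29, 28, 26, 22, 22, 21, 12, 12, 10, 8, 8, 4.
Put 30 m³ in container 1; 10 m³ remain.
Put 29 m³ in container 2; 11 m³ remain.
Put 29 m³ in container 3; 11 m³ remain.
Put 28 m³ in container 4; 12 m³ remain.
Put 26 m³ in container 5; 14 m³ remain.
Put 22 m³ in container 6; 18 m³ remain.
Put 22 m³ in container 7; 18 m³ remain.
Put 21 m³ in container 8; 19 m³ remain.
Put 12 m³ in container 4; 0 m³ remain.
Put 12 m³ in container 5; 2 m³ remain.
Put 10 m³ in container 1; 0 m³ remain.
Put 8 m³ in container 2; 3 m³ remain.
Put 8 m³ in container 3; 3 m³ remain.
Put 4 m³ in container 6; 14 m³ remain.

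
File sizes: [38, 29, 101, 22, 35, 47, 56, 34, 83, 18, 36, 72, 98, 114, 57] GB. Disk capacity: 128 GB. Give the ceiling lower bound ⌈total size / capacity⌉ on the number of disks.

7 disks

Total size = 38 + 29 + 101 + 22 + 35 + 47 + 56 + 34 + 83 + 18 + 36 + 72 + 98 + 114 + 57 = 840 GB.
⌈840 / 128⌉ = 7.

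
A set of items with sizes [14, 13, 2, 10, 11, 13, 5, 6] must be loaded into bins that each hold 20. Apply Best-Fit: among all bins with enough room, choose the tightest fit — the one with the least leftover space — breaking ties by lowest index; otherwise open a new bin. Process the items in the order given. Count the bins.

5

14 → bin 1 (remaining 6)
13 → bin 2 (remaining 7)
2 → bin 1 (remaining 4)
10 → bin 3 (remaining 10)
11 → bin 4 (remaining 9)
13 → bin 5 (remaining 7)
5 → bin 2 (remaining 2)
6 → bin 5 (remaining 1)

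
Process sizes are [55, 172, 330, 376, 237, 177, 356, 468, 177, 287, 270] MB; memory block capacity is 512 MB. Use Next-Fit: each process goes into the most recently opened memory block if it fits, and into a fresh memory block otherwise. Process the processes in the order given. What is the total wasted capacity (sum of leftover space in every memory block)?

1191

Put 55 MB in memory block 1; 457 MB remain.
Put 172 MB in memory block 1; 285 MB remain.
Put 330 MB in memory block 2; 182 MB remain.
Put 376 MB in memory block 3; 136 MB remain.
Put 237 MB in memory block 4; 275 MB remain.
Put 177 MB in memory block 4; 98 MB remain.
Put 356 MB in memory block 5; 156 MB remain.
Put 468 MB in memory block 6; 44 MB remain.
Put 177 MB in memory block 7; 335 MB remain.
Put 287 MB in memory block 7; 48 MB remain.
Put 270 MB in memory block 8; 242 MB remain.
8 memory blocks × 512 MB = 4096 MB; used 2905 MB; unused 1191 MB.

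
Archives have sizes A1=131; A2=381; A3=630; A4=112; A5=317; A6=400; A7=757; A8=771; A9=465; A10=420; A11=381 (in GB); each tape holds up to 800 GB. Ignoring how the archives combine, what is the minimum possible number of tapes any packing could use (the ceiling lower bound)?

Total size = 131 + 381 + 630 + 112 + 317 + 400 + 757 + 771 + 465 + 420 + 381 = 4765 GB.
⌈4765 / 800⌉ = 6.

6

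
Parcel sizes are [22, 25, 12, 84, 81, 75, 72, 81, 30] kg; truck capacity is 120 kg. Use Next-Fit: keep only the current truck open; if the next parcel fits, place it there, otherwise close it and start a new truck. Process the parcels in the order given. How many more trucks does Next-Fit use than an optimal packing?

1

Next-Fit: [22,25,12] [84] [81] [75] [72] [81,30] → 6 trucks.
Total size 482 kg; any packing needs at least ⌈482/120⌉ = 5 trucks.
An optimal packing achieves that bound: [84,30] [81,25,12] [81,22] [75] [72] → 5 trucks.
Excess: 6 − 5 = 1.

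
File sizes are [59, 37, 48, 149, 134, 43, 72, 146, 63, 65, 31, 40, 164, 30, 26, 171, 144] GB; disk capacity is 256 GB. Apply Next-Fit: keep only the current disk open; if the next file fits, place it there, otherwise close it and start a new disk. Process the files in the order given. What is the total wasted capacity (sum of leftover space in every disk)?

59 GB → disk 1 (remaining 197 GB)
37 GB → disk 1 (remaining 160 GB)
48 GB → disk 1 (remaining 112 GB)
149 GB → disk 2 (remaining 107 GB)
134 GB → disk 3 (remaining 122 GB)
43 GB → disk 3 (remaining 79 GB)
72 GB → disk 3 (remaining 7 GB)
146 GB → disk 4 (remaining 110 GB)
63 GB → disk 4 (remaining 47 GB)
65 GB → disk 5 (remaining 191 GB)
31 GB → disk 5 (remaining 160 GB)
40 GB → disk 5 (remaining 120 GB)
164 GB → disk 6 (remaining 92 GB)
30 GB → disk 6 (remaining 62 GB)
26 GB → disk 6 (remaining 36 GB)
171 GB → disk 7 (remaining 85 GB)
144 GB → disk 8 (remaining 112 GB)
8 disks × 256 GB = 2048 GB; used 1422 GB; unused 626 GB.

626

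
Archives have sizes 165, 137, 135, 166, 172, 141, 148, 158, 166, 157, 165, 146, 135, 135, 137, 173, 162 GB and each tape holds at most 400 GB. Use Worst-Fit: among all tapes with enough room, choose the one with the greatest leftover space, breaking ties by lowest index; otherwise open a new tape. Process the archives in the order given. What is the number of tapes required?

9 tapes

Put 165 GB in tape 1; 235 GB remain.
Put 137 GB in tape 1; 98 GB remain.
Put 135 GB in tape 2; 265 GB remain.
Put 166 GB in tape 2; 99 GB remain.
Put 172 GB in tape 3; 228 GB remain.
Put 141 GB in tape 3; 87 GB remain.
Put 148 GB in tape 4; 252 GB remain.
Put 158 GB in tape 4; 94 GB remain.
Put 166 GB in tape 5; 234 GB remain.
Put 157 GB in tape 5; 77 GB remain.
Put 165 GB in tape 6; 235 GB remain.
Put 146 GB in tape 6; 89 GB remain.
Put 135 GB in tape 7; 265 GB remain.
Put 135 GB in tape 7; 130 GB remain.
Put 137 GB in tape 8; 263 GB remain.
Put 173 GB in tape 8; 90 GB remain.
Put 162 GB in tape 9; 238 GB remain.
Final tapes: [165,137] [135,166] [172,141] [148,158] [166,157] [165,146] [135,135] [137,173] [162].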